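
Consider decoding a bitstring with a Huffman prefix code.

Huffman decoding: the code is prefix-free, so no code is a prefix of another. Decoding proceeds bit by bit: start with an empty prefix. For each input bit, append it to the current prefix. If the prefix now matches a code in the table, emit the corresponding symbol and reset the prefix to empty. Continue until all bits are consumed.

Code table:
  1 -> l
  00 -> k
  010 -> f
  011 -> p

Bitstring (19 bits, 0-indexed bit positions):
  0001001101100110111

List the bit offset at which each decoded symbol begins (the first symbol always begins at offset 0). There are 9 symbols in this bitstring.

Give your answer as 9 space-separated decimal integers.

Bit 0: prefix='0' (no match yet)
Bit 1: prefix='00' -> emit 'k', reset
Bit 2: prefix='0' (no match yet)
Bit 3: prefix='01' (no match yet)
Bit 4: prefix='010' -> emit 'f', reset
Bit 5: prefix='0' (no match yet)
Bit 6: prefix='01' (no match yet)
Bit 7: prefix='011' -> emit 'p', reset
Bit 8: prefix='0' (no match yet)
Bit 9: prefix='01' (no match yet)
Bit 10: prefix='011' -> emit 'p', reset
Bit 11: prefix='0' (no match yet)
Bit 12: prefix='00' -> emit 'k', reset
Bit 13: prefix='1' -> emit 'l', reset
Bit 14: prefix='1' -> emit 'l', reset
Bit 15: prefix='0' (no match yet)
Bit 16: prefix='01' (no match yet)
Bit 17: prefix='011' -> emit 'p', reset
Bit 18: prefix='1' -> emit 'l', reset

Answer: 0 2 5 8 11 13 14 15 18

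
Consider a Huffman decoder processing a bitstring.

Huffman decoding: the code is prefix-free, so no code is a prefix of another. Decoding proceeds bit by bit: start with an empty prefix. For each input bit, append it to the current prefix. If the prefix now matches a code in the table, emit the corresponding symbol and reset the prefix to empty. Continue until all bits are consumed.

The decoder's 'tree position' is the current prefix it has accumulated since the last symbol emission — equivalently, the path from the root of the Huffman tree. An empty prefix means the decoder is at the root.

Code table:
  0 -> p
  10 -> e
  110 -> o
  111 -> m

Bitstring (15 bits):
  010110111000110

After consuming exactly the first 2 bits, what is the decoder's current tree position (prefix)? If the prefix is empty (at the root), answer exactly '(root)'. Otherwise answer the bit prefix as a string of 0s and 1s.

Answer: 1

Derivation:
Bit 0: prefix='0' -> emit 'p', reset
Bit 1: prefix='1' (no match yet)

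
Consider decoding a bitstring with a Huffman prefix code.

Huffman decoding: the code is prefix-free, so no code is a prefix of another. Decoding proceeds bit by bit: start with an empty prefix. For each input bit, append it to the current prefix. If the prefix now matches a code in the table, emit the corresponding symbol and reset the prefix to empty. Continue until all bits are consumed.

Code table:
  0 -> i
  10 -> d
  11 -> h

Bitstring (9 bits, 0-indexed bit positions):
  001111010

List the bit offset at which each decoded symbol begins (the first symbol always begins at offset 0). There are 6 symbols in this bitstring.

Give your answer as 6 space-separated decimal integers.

Answer: 0 1 2 4 6 7

Derivation:
Bit 0: prefix='0' -> emit 'i', reset
Bit 1: prefix='0' -> emit 'i', reset
Bit 2: prefix='1' (no match yet)
Bit 3: prefix='11' -> emit 'h', reset
Bit 4: prefix='1' (no match yet)
Bit 5: prefix='11' -> emit 'h', reset
Bit 6: prefix='0' -> emit 'i', reset
Bit 7: prefix='1' (no match yet)
Bit 8: prefix='10' -> emit 'd', reset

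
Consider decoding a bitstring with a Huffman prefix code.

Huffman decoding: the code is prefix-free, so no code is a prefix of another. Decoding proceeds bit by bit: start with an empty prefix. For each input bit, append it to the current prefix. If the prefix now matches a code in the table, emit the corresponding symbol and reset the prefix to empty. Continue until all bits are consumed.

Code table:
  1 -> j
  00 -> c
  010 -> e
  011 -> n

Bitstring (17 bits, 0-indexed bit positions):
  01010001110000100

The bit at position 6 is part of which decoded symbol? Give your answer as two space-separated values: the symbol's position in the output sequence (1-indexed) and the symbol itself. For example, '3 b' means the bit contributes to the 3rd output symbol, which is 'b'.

Answer: 4 n

Derivation:
Bit 0: prefix='0' (no match yet)
Bit 1: prefix='01' (no match yet)
Bit 2: prefix='010' -> emit 'e', reset
Bit 3: prefix='1' -> emit 'j', reset
Bit 4: prefix='0' (no match yet)
Bit 5: prefix='00' -> emit 'c', reset
Bit 6: prefix='0' (no match yet)
Bit 7: prefix='01' (no match yet)
Bit 8: prefix='011' -> emit 'n', reset
Bit 9: prefix='1' -> emit 'j', reset
Bit 10: prefix='0' (no match yet)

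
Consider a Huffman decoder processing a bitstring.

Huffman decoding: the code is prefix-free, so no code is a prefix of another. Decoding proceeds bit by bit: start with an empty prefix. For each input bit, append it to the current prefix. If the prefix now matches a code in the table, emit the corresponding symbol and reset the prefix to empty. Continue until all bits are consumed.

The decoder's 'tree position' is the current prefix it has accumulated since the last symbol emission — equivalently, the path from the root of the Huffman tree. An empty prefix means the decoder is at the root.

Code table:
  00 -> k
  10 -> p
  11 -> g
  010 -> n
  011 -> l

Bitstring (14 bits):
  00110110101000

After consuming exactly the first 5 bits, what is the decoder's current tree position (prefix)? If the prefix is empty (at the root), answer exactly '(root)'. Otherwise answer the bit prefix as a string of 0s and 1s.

Bit 0: prefix='0' (no match yet)
Bit 1: prefix='00' -> emit 'k', reset
Bit 2: prefix='1' (no match yet)
Bit 3: prefix='11' -> emit 'g', reset
Bit 4: prefix='0' (no match yet)

Answer: 0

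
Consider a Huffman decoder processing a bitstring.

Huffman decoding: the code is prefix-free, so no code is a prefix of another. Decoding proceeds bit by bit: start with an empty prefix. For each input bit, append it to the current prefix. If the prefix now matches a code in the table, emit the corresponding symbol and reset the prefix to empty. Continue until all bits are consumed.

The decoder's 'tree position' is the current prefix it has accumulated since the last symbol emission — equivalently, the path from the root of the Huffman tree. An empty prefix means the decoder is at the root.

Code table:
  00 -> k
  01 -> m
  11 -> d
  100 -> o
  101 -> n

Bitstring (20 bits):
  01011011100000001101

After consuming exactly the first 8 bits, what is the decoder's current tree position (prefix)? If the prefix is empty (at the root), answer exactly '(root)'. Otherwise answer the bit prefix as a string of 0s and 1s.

Bit 0: prefix='0' (no match yet)
Bit 1: prefix='01' -> emit 'm', reset
Bit 2: prefix='0' (no match yet)
Bit 3: prefix='01' -> emit 'm', reset
Bit 4: prefix='1' (no match yet)
Bit 5: prefix='10' (no match yet)
Bit 6: prefix='101' -> emit 'n', reset
Bit 7: prefix='1' (no match yet)

Answer: 1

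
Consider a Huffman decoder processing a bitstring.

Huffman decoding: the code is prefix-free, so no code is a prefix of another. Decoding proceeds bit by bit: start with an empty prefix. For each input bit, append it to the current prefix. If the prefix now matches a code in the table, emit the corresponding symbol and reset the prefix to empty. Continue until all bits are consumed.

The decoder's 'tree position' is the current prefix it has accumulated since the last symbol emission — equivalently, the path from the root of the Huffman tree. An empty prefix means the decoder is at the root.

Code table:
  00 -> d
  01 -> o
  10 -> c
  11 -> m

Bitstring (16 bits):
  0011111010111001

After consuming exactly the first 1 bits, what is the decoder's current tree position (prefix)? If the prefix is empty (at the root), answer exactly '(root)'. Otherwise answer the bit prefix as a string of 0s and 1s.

Answer: 0

Derivation:
Bit 0: prefix='0' (no match yet)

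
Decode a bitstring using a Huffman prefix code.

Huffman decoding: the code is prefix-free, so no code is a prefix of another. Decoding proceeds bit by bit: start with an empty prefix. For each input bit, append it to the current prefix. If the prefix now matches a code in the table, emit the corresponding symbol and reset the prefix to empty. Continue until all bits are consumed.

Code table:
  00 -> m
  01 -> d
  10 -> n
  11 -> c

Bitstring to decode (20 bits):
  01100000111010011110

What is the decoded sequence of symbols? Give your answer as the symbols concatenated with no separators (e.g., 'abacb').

Bit 0: prefix='0' (no match yet)
Bit 1: prefix='01' -> emit 'd', reset
Bit 2: prefix='1' (no match yet)
Bit 3: prefix='10' -> emit 'n', reset
Bit 4: prefix='0' (no match yet)
Bit 5: prefix='00' -> emit 'm', reset
Bit 6: prefix='0' (no match yet)
Bit 7: prefix='00' -> emit 'm', reset
Bit 8: prefix='1' (no match yet)
Bit 9: prefix='11' -> emit 'c', reset
Bit 10: prefix='1' (no match yet)
Bit 11: prefix='10' -> emit 'n', reset
Bit 12: prefix='1' (no match yet)
Bit 13: prefix='10' -> emit 'n', reset
Bit 14: prefix='0' (no match yet)
Bit 15: prefix='01' -> emit 'd', reset
Bit 16: prefix='1' (no match yet)
Bit 17: prefix='11' -> emit 'c', reset
Bit 18: prefix='1' (no match yet)
Bit 19: prefix='10' -> emit 'n', reset

Answer: dnmmcnndcn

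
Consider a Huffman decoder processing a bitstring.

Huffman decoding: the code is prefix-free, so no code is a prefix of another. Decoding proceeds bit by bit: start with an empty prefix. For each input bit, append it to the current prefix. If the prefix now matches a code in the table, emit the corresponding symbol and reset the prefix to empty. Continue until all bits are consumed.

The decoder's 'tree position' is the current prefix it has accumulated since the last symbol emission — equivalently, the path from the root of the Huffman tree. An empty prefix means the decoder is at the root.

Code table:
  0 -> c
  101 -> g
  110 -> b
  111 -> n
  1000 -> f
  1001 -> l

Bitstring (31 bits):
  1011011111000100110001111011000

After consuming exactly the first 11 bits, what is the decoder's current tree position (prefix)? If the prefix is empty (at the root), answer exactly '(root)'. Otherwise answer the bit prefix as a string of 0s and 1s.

Bit 0: prefix='1' (no match yet)
Bit 1: prefix='10' (no match yet)
Bit 2: prefix='101' -> emit 'g', reset
Bit 3: prefix='1' (no match yet)
Bit 4: prefix='10' (no match yet)
Bit 5: prefix='101' -> emit 'g', reset
Bit 6: prefix='1' (no match yet)
Bit 7: prefix='11' (no match yet)
Bit 8: prefix='111' -> emit 'n', reset
Bit 9: prefix='1' (no match yet)
Bit 10: prefix='10' (no match yet)

Answer: 10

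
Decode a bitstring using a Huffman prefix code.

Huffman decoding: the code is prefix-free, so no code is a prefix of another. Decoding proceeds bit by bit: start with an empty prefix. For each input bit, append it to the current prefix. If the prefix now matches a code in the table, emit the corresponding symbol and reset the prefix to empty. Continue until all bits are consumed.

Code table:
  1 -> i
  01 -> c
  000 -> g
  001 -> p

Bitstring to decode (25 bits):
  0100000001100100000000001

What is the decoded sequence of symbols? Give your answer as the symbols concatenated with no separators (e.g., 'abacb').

Answer: cggcipgggc

Derivation:
Bit 0: prefix='0' (no match yet)
Bit 1: prefix='01' -> emit 'c', reset
Bit 2: prefix='0' (no match yet)
Bit 3: prefix='00' (no match yet)
Bit 4: prefix='000' -> emit 'g', reset
Bit 5: prefix='0' (no match yet)
Bit 6: prefix='00' (no match yet)
Bit 7: prefix='000' -> emit 'g', reset
Bit 8: prefix='0' (no match yet)
Bit 9: prefix='01' -> emit 'c', reset
Bit 10: prefix='1' -> emit 'i', reset
Bit 11: prefix='0' (no match yet)
Bit 12: prefix='00' (no match yet)
Bit 13: prefix='001' -> emit 'p', reset
Bit 14: prefix='0' (no match yet)
Bit 15: prefix='00' (no match yet)
Bit 16: prefix='000' -> emit 'g', reset
Bit 17: prefix='0' (no match yet)
Bit 18: prefix='00' (no match yet)
Bit 19: prefix='000' -> emit 'g', reset
Bit 20: prefix='0' (no match yet)
Bit 21: prefix='00' (no match yet)
Bit 22: prefix='000' -> emit 'g', reset
Bit 23: prefix='0' (no match yet)
Bit 24: prefix='01' -> emit 'c', reset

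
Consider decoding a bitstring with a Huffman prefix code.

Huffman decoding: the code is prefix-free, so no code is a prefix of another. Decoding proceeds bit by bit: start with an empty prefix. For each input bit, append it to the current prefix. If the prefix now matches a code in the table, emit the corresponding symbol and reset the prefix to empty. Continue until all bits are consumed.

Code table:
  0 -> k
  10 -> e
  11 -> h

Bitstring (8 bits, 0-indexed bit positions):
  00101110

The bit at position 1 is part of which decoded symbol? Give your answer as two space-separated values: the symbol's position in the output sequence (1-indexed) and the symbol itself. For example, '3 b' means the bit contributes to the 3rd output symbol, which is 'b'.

Bit 0: prefix='0' -> emit 'k', reset
Bit 1: prefix='0' -> emit 'k', reset
Bit 2: prefix='1' (no match yet)
Bit 3: prefix='10' -> emit 'e', reset
Bit 4: prefix='1' (no match yet)
Bit 5: prefix='11' -> emit 'h', reset

Answer: 2 k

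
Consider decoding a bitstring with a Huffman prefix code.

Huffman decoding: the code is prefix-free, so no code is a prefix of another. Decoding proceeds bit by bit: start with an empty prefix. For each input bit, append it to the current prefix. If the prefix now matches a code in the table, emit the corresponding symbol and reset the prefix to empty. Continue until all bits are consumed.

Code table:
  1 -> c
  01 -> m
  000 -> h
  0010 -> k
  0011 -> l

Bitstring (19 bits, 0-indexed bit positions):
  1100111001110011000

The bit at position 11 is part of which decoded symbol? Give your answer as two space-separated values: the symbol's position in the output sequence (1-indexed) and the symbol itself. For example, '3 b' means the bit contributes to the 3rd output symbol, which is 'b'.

Bit 0: prefix='1' -> emit 'c', reset
Bit 1: prefix='1' -> emit 'c', reset
Bit 2: prefix='0' (no match yet)
Bit 3: prefix='00' (no match yet)
Bit 4: prefix='001' (no match yet)
Bit 5: prefix='0011' -> emit 'l', reset
Bit 6: prefix='1' -> emit 'c', reset
Bit 7: prefix='0' (no match yet)
Bit 8: prefix='00' (no match yet)
Bit 9: prefix='001' (no match yet)
Bit 10: prefix='0011' -> emit 'l', reset
Bit 11: prefix='1' -> emit 'c', reset
Bit 12: prefix='0' (no match yet)
Bit 13: prefix='00' (no match yet)
Bit 14: prefix='001' (no match yet)
Bit 15: prefix='0011' -> emit 'l', reset

Answer: 6 c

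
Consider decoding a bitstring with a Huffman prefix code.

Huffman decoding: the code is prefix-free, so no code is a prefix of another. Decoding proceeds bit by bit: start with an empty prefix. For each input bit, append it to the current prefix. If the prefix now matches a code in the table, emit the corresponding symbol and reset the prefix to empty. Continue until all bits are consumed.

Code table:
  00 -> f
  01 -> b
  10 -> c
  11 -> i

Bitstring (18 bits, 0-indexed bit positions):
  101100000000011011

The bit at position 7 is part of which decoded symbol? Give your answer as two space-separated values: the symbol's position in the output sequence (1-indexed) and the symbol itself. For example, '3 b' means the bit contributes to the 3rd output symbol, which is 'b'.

Answer: 4 f

Derivation:
Bit 0: prefix='1' (no match yet)
Bit 1: prefix='10' -> emit 'c', reset
Bit 2: prefix='1' (no match yet)
Bit 3: prefix='11' -> emit 'i', reset
Bit 4: prefix='0' (no match yet)
Bit 5: prefix='00' -> emit 'f', reset
Bit 6: prefix='0' (no match yet)
Bit 7: prefix='00' -> emit 'f', reset
Bit 8: prefix='0' (no match yet)
Bit 9: prefix='00' -> emit 'f', reset
Bit 10: prefix='0' (no match yet)
Bit 11: prefix='00' -> emit 'f', reset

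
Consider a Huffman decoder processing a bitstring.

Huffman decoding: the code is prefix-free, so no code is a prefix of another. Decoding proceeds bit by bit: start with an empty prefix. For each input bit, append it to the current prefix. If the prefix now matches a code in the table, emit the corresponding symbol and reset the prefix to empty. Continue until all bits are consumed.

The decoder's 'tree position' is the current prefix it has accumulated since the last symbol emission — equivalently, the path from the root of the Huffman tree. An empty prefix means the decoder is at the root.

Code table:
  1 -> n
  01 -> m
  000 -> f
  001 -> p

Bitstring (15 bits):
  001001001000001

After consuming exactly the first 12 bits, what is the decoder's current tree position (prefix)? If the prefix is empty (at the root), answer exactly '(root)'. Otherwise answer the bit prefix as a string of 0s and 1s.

Answer: (root)

Derivation:
Bit 0: prefix='0' (no match yet)
Bit 1: prefix='00' (no match yet)
Bit 2: prefix='001' -> emit 'p', reset
Bit 3: prefix='0' (no match yet)
Bit 4: prefix='00' (no match yet)
Bit 5: prefix='001' -> emit 'p', reset
Bit 6: prefix='0' (no match yet)
Bit 7: prefix='00' (no match yet)
Bit 8: prefix='001' -> emit 'p', reset
Bit 9: prefix='0' (no match yet)
Bit 10: prefix='00' (no match yet)
Bit 11: prefix='000' -> emit 'f', reset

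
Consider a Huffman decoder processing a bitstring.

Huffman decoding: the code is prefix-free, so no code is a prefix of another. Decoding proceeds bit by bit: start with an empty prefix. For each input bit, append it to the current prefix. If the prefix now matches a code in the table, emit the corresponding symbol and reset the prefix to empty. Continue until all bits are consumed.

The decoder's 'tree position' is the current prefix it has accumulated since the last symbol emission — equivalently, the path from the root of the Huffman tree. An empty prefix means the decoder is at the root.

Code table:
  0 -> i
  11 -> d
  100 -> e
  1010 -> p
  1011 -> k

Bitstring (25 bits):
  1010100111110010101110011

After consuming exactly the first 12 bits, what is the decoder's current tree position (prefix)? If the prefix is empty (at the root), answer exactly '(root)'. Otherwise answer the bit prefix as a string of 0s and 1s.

Bit 0: prefix='1' (no match yet)
Bit 1: prefix='10' (no match yet)
Bit 2: prefix='101' (no match yet)
Bit 3: prefix='1010' -> emit 'p', reset
Bit 4: prefix='1' (no match yet)
Bit 5: prefix='10' (no match yet)
Bit 6: prefix='100' -> emit 'e', reset
Bit 7: prefix='1' (no match yet)
Bit 8: prefix='11' -> emit 'd', reset
Bit 9: prefix='1' (no match yet)
Bit 10: prefix='11' -> emit 'd', reset
Bit 11: prefix='1' (no match yet)

Answer: 1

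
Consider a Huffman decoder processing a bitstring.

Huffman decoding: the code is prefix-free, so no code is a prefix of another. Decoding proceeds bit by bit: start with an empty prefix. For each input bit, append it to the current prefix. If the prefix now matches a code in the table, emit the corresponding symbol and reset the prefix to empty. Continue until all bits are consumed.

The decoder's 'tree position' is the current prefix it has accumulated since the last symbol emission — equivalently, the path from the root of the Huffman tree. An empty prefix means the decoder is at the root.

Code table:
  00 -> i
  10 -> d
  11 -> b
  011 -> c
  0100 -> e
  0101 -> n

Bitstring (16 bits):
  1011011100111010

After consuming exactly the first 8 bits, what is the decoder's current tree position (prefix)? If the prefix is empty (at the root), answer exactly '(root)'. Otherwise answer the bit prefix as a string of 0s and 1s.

Answer: 1

Derivation:
Bit 0: prefix='1' (no match yet)
Bit 1: prefix='10' -> emit 'd', reset
Bit 2: prefix='1' (no match yet)
Bit 3: prefix='11' -> emit 'b', reset
Bit 4: prefix='0' (no match yet)
Bit 5: prefix='01' (no match yet)
Bit 6: prefix='011' -> emit 'c', reset
Bit 7: prefix='1' (no match yet)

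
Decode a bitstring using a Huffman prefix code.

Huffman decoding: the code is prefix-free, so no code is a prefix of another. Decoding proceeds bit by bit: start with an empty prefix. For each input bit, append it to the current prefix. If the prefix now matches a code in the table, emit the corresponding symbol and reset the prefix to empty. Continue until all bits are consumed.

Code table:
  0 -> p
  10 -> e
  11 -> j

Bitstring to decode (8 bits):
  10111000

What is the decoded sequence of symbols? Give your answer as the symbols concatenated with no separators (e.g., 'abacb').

Answer: ejepp

Derivation:
Bit 0: prefix='1' (no match yet)
Bit 1: prefix='10' -> emit 'e', reset
Bit 2: prefix='1' (no match yet)
Bit 3: prefix='11' -> emit 'j', reset
Bit 4: prefix='1' (no match yet)
Bit 5: prefix='10' -> emit 'e', reset
Bit 6: prefix='0' -> emit 'p', reset
Bit 7: prefix='0' -> emit 'p', reset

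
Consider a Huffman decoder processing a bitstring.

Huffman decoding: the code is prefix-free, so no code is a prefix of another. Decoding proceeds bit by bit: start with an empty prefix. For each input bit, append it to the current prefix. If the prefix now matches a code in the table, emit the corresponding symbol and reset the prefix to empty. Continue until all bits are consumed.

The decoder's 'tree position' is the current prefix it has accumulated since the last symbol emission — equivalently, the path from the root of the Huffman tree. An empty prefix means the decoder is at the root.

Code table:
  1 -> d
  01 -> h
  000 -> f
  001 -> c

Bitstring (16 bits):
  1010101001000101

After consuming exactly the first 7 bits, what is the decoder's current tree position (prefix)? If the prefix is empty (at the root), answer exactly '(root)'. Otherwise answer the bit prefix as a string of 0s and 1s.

Bit 0: prefix='1' -> emit 'd', reset
Bit 1: prefix='0' (no match yet)
Bit 2: prefix='01' -> emit 'h', reset
Bit 3: prefix='0' (no match yet)
Bit 4: prefix='01' -> emit 'h', reset
Bit 5: prefix='0' (no match yet)
Bit 6: prefix='01' -> emit 'h', reset

Answer: (root)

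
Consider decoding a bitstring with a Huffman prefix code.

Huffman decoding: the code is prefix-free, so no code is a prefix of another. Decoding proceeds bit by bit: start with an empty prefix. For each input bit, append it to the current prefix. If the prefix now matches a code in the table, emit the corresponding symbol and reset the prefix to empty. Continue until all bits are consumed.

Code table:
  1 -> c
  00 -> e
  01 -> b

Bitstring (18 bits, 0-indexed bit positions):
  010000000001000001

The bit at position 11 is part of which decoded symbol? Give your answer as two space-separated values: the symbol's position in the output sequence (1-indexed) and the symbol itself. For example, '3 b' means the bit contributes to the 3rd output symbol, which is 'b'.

Answer: 6 b

Derivation:
Bit 0: prefix='0' (no match yet)
Bit 1: prefix='01' -> emit 'b', reset
Bit 2: prefix='0' (no match yet)
Bit 3: prefix='00' -> emit 'e', reset
Bit 4: prefix='0' (no match yet)
Bit 5: prefix='00' -> emit 'e', reset
Bit 6: prefix='0' (no match yet)
Bit 7: prefix='00' -> emit 'e', reset
Bit 8: prefix='0' (no match yet)
Bit 9: prefix='00' -> emit 'e', reset
Bit 10: prefix='0' (no match yet)
Bit 11: prefix='01' -> emit 'b', reset
Bit 12: prefix='0' (no match yet)
Bit 13: prefix='00' -> emit 'e', reset
Bit 14: prefix='0' (no match yet)
Bit 15: prefix='00' -> emit 'e', reset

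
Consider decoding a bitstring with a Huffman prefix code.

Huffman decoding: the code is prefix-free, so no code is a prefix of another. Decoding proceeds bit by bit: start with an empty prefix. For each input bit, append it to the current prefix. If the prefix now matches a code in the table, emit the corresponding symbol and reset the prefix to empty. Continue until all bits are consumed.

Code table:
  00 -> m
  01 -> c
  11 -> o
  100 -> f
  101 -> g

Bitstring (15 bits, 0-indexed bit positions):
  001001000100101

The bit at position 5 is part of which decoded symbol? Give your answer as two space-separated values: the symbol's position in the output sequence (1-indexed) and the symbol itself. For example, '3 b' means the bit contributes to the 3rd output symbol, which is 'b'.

Bit 0: prefix='0' (no match yet)
Bit 1: prefix='00' -> emit 'm', reset
Bit 2: prefix='1' (no match yet)
Bit 3: prefix='10' (no match yet)
Bit 4: prefix='100' -> emit 'f', reset
Bit 5: prefix='1' (no match yet)
Bit 6: prefix='10' (no match yet)
Bit 7: prefix='100' -> emit 'f', reset
Bit 8: prefix='0' (no match yet)
Bit 9: prefix='01' -> emit 'c', reset

Answer: 3 f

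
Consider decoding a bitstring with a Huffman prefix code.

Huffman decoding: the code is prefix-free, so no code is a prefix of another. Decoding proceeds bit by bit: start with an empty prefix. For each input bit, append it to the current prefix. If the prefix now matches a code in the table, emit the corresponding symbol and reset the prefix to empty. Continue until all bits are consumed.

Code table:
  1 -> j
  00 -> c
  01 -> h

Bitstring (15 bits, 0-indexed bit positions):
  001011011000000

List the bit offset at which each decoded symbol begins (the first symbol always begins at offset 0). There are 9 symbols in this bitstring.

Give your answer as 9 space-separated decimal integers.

Answer: 0 2 3 5 6 8 9 11 13

Derivation:
Bit 0: prefix='0' (no match yet)
Bit 1: prefix='00' -> emit 'c', reset
Bit 2: prefix='1' -> emit 'j', reset
Bit 3: prefix='0' (no match yet)
Bit 4: prefix='01' -> emit 'h', reset
Bit 5: prefix='1' -> emit 'j', reset
Bit 6: prefix='0' (no match yet)
Bit 7: prefix='01' -> emit 'h', reset
Bit 8: prefix='1' -> emit 'j', reset
Bit 9: prefix='0' (no match yet)
Bit 10: prefix='00' -> emit 'c', reset
Bit 11: prefix='0' (no match yet)
Bit 12: prefix='00' -> emit 'c', reset
Bit 13: prefix='0' (no match yet)
Bit 14: prefix='00' -> emit 'c', reset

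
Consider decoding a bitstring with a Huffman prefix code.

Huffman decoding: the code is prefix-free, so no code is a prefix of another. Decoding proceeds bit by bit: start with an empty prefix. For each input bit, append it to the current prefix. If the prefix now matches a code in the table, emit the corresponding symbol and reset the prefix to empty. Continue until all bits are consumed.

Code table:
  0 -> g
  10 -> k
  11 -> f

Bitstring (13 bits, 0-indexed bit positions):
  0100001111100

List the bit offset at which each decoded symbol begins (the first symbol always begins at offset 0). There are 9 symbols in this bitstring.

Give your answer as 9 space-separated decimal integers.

Answer: 0 1 3 4 5 6 8 10 12

Derivation:
Bit 0: prefix='0' -> emit 'g', reset
Bit 1: prefix='1' (no match yet)
Bit 2: prefix='10' -> emit 'k', reset
Bit 3: prefix='0' -> emit 'g', reset
Bit 4: prefix='0' -> emit 'g', reset
Bit 5: prefix='0' -> emit 'g', reset
Bit 6: prefix='1' (no match yet)
Bit 7: prefix='11' -> emit 'f', reset
Bit 8: prefix='1' (no match yet)
Bit 9: prefix='11' -> emit 'f', reset
Bit 10: prefix='1' (no match yet)
Bit 11: prefix='10' -> emit 'k', reset
Bit 12: prefix='0' -> emit 'g', reset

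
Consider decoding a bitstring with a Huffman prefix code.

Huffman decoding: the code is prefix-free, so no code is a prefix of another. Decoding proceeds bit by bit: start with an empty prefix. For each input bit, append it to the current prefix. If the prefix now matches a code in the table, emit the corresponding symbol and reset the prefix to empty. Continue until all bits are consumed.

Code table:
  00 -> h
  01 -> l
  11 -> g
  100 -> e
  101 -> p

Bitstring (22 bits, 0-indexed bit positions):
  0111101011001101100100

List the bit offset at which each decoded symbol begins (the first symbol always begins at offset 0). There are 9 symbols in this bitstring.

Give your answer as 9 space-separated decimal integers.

Answer: 0 2 4 7 9 12 14 16 19

Derivation:
Bit 0: prefix='0' (no match yet)
Bit 1: prefix='01' -> emit 'l', reset
Bit 2: prefix='1' (no match yet)
Bit 3: prefix='11' -> emit 'g', reset
Bit 4: prefix='1' (no match yet)
Bit 5: prefix='10' (no match yet)
Bit 6: prefix='101' -> emit 'p', reset
Bit 7: prefix='0' (no match yet)
Bit 8: prefix='01' -> emit 'l', reset
Bit 9: prefix='1' (no match yet)
Bit 10: prefix='10' (no match yet)
Bit 11: prefix='100' -> emit 'e', reset
Bit 12: prefix='1' (no match yet)
Bit 13: prefix='11' -> emit 'g', reset
Bit 14: prefix='0' (no match yet)
Bit 15: prefix='01' -> emit 'l', reset
Bit 16: prefix='1' (no match yet)
Bit 17: prefix='10' (no match yet)
Bit 18: prefix='100' -> emit 'e', reset
Bit 19: prefix='1' (no match yet)
Bit 20: prefix='10' (no match yet)
Bit 21: prefix='100' -> emit 'e', reset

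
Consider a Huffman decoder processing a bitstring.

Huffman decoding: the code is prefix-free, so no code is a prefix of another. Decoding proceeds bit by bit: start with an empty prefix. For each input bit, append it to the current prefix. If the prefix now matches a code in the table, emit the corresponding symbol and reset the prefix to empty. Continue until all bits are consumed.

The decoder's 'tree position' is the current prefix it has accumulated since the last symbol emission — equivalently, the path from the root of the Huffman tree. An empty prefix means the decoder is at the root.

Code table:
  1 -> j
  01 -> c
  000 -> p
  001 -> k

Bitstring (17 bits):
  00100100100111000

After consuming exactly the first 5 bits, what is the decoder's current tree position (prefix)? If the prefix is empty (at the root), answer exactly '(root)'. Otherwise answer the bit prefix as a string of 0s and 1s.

Bit 0: prefix='0' (no match yet)
Bit 1: prefix='00' (no match yet)
Bit 2: prefix='001' -> emit 'k', reset
Bit 3: prefix='0' (no match yet)
Bit 4: prefix='00' (no match yet)

Answer: 00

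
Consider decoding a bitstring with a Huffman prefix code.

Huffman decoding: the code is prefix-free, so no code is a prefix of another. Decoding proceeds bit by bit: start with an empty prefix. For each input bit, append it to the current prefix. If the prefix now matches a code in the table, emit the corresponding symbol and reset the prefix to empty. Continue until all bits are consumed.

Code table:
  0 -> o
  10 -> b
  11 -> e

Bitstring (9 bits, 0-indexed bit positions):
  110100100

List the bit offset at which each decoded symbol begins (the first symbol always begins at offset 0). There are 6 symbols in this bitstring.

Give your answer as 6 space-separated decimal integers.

Answer: 0 2 3 5 6 8

Derivation:
Bit 0: prefix='1' (no match yet)
Bit 1: prefix='11' -> emit 'e', reset
Bit 2: prefix='0' -> emit 'o', reset
Bit 3: prefix='1' (no match yet)
Bit 4: prefix='10' -> emit 'b', reset
Bit 5: prefix='0' -> emit 'o', reset
Bit 6: prefix='1' (no match yet)
Bit 7: prefix='10' -> emit 'b', reset
Bit 8: prefix='0' -> emit 'o', reset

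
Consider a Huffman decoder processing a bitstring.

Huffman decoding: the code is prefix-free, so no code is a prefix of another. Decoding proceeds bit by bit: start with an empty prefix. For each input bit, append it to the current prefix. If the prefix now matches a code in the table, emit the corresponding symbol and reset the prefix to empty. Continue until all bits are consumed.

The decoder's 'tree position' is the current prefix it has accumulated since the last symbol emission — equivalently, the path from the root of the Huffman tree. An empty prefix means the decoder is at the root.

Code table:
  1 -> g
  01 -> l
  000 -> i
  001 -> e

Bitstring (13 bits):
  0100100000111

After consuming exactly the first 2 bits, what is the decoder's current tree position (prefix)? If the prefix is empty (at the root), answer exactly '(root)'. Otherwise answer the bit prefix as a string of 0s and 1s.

Answer: (root)

Derivation:
Bit 0: prefix='0' (no match yet)
Bit 1: prefix='01' -> emit 'l', reset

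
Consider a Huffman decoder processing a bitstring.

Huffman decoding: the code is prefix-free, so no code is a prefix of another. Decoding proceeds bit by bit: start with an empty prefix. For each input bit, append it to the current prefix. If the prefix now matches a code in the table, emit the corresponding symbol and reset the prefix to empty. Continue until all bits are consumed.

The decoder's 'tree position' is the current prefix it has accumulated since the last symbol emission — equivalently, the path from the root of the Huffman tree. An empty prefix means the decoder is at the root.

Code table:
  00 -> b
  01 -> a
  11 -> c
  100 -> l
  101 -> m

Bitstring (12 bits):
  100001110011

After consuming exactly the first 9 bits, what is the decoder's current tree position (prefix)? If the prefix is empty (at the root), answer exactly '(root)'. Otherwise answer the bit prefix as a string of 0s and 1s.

Bit 0: prefix='1' (no match yet)
Bit 1: prefix='10' (no match yet)
Bit 2: prefix='100' -> emit 'l', reset
Bit 3: prefix='0' (no match yet)
Bit 4: prefix='00' -> emit 'b', reset
Bit 5: prefix='1' (no match yet)
Bit 6: prefix='11' -> emit 'c', reset
Bit 7: prefix='1' (no match yet)
Bit 8: prefix='10' (no match yet)

Answer: 10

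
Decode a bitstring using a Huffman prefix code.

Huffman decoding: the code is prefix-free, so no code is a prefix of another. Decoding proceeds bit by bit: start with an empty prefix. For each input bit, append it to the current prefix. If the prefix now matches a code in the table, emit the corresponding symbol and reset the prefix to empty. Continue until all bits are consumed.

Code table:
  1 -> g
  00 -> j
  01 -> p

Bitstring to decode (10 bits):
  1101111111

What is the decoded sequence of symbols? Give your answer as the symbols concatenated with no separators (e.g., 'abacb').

Bit 0: prefix='1' -> emit 'g', reset
Bit 1: prefix='1' -> emit 'g', reset
Bit 2: prefix='0' (no match yet)
Bit 3: prefix='01' -> emit 'p', reset
Bit 4: prefix='1' -> emit 'g', reset
Bit 5: prefix='1' -> emit 'g', reset
Bit 6: prefix='1' -> emit 'g', reset
Bit 7: prefix='1' -> emit 'g', reset
Bit 8: prefix='1' -> emit 'g', reset
Bit 9: prefix='1' -> emit 'g', reset

Answer: ggpgggggg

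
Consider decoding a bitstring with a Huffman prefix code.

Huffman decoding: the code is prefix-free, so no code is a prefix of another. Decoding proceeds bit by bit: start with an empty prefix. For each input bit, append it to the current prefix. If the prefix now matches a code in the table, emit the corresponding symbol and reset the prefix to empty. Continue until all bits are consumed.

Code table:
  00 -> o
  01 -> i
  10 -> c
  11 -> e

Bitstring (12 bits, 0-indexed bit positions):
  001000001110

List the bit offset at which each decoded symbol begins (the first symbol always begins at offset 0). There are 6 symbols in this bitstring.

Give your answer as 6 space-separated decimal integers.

Answer: 0 2 4 6 8 10

Derivation:
Bit 0: prefix='0' (no match yet)
Bit 1: prefix='00' -> emit 'o', reset
Bit 2: prefix='1' (no match yet)
Bit 3: prefix='10' -> emit 'c', reset
Bit 4: prefix='0' (no match yet)
Bit 5: prefix='00' -> emit 'o', reset
Bit 6: prefix='0' (no match yet)
Bit 7: prefix='00' -> emit 'o', reset
Bit 8: prefix='1' (no match yet)
Bit 9: prefix='11' -> emit 'e', reset
Bit 10: prefix='1' (no match yet)
Bit 11: prefix='10' -> emit 'c', reset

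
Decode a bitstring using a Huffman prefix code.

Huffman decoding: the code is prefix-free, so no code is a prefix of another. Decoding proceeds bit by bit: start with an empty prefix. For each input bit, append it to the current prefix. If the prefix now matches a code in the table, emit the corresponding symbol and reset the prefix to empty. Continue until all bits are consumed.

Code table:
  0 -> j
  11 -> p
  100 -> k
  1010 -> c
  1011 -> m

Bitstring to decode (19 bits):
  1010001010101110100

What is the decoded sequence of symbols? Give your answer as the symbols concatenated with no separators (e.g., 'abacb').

Answer: cjjcmcj

Derivation:
Bit 0: prefix='1' (no match yet)
Bit 1: prefix='10' (no match yet)
Bit 2: prefix='101' (no match yet)
Bit 3: prefix='1010' -> emit 'c', reset
Bit 4: prefix='0' -> emit 'j', reset
Bit 5: prefix='0' -> emit 'j', reset
Bit 6: prefix='1' (no match yet)
Bit 7: prefix='10' (no match yet)
Bit 8: prefix='101' (no match yet)
Bit 9: prefix='1010' -> emit 'c', reset
Bit 10: prefix='1' (no match yet)
Bit 11: prefix='10' (no match yet)
Bit 12: prefix='101' (no match yet)
Bit 13: prefix='1011' -> emit 'm', reset
Bit 14: prefix='1' (no match yet)
Bit 15: prefix='10' (no match yet)
Bit 16: prefix='101' (no match yet)
Bit 17: prefix='1010' -> emit 'c', reset
Bit 18: prefix='0' -> emit 'j', reset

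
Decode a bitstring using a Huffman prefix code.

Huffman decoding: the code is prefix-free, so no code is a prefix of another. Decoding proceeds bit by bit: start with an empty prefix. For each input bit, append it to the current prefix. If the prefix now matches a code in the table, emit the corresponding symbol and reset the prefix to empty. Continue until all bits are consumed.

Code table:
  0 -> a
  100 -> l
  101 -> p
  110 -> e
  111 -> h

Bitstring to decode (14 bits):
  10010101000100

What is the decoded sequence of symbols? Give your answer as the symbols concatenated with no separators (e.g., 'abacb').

Bit 0: prefix='1' (no match yet)
Bit 1: prefix='10' (no match yet)
Bit 2: prefix='100' -> emit 'l', reset
Bit 3: prefix='1' (no match yet)
Bit 4: prefix='10' (no match yet)
Bit 5: prefix='101' -> emit 'p', reset
Bit 6: prefix='0' -> emit 'a', reset
Bit 7: prefix='1' (no match yet)
Bit 8: prefix='10' (no match yet)
Bit 9: prefix='100' -> emit 'l', reset
Bit 10: prefix='0' -> emit 'a', reset
Bit 11: prefix='1' (no match yet)
Bit 12: prefix='10' (no match yet)
Bit 13: prefix='100' -> emit 'l', reset

Answer: lpalal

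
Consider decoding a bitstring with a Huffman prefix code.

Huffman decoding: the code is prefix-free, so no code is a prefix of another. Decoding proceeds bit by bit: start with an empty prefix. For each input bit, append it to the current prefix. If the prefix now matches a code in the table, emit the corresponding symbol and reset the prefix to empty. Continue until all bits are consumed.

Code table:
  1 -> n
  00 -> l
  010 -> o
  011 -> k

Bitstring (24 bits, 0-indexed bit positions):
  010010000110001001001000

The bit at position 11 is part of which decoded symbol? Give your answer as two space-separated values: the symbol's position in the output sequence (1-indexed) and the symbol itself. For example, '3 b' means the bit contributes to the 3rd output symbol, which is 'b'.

Bit 0: prefix='0' (no match yet)
Bit 1: prefix='01' (no match yet)
Bit 2: prefix='010' -> emit 'o', reset
Bit 3: prefix='0' (no match yet)
Bit 4: prefix='01' (no match yet)
Bit 5: prefix='010' -> emit 'o', reset
Bit 6: prefix='0' (no match yet)
Bit 7: prefix='00' -> emit 'l', reset
Bit 8: prefix='0' (no match yet)
Bit 9: prefix='01' (no match yet)
Bit 10: prefix='011' -> emit 'k', reset
Bit 11: prefix='0' (no match yet)
Bit 12: prefix='00' -> emit 'l', reset
Bit 13: prefix='0' (no match yet)
Bit 14: prefix='01' (no match yet)
Bit 15: prefix='010' -> emit 'o', reset

Answer: 5 l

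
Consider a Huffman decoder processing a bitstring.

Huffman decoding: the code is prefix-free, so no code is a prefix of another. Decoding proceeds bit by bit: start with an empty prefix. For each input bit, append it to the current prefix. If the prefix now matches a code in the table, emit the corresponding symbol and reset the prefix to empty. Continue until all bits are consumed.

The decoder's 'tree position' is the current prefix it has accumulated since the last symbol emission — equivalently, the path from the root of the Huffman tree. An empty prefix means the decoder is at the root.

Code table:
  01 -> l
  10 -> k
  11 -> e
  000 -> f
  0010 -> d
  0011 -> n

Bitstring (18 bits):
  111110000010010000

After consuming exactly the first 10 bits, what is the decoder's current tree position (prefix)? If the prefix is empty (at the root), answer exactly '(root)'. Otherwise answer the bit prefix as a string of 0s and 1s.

Answer: 0

Derivation:
Bit 0: prefix='1' (no match yet)
Bit 1: prefix='11' -> emit 'e', reset
Bit 2: prefix='1' (no match yet)
Bit 3: prefix='11' -> emit 'e', reset
Bit 4: prefix='1' (no match yet)
Bit 5: prefix='10' -> emit 'k', reset
Bit 6: prefix='0' (no match yet)
Bit 7: prefix='00' (no match yet)
Bit 8: prefix='000' -> emit 'f', reset
Bit 9: prefix='0' (no match yet)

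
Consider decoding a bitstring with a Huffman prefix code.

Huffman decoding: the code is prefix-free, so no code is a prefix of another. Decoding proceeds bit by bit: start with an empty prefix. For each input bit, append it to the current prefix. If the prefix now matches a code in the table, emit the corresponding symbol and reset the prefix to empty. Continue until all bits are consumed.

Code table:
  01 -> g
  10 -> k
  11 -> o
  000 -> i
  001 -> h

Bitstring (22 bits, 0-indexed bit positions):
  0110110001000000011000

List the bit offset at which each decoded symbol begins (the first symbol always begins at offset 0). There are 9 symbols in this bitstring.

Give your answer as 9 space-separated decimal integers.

Answer: 0 2 4 6 9 11 14 17 19

Derivation:
Bit 0: prefix='0' (no match yet)
Bit 1: prefix='01' -> emit 'g', reset
Bit 2: prefix='1' (no match yet)
Bit 3: prefix='10' -> emit 'k', reset
Bit 4: prefix='1' (no match yet)
Bit 5: prefix='11' -> emit 'o', reset
Bit 6: prefix='0' (no match yet)
Bit 7: prefix='00' (no match yet)
Bit 8: prefix='000' -> emit 'i', reset
Bit 9: prefix='1' (no match yet)
Bit 10: prefix='10' -> emit 'k', reset
Bit 11: prefix='0' (no match yet)
Bit 12: prefix='00' (no match yet)
Bit 13: prefix='000' -> emit 'i', reset
Bit 14: prefix='0' (no match yet)
Bit 15: prefix='00' (no match yet)
Bit 16: prefix='000' -> emit 'i', reset
Bit 17: prefix='1' (no match yet)
Bit 18: prefix='11' -> emit 'o', reset
Bit 19: prefix='0' (no match yet)
Bit 20: prefix='00' (no match yet)
Bit 21: prefix='000' -> emit 'i', reset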